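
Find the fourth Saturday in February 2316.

February 26, 2316

February 1, 2316 is a Tuesday.
The first Saturday is therefore February 5 (4 days later).
The fourth Saturday is 5 + 3×7 = February 26.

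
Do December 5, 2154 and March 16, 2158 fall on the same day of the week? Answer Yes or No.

Yes

From Dec 5, 2154 to Mar 16, 2158 is 1197 days.
1197 mod 7 = 0, so they are the same weekday.
(Dec 5, 2154 is a Thursday; Mar 16, 2158 is a Thursday.)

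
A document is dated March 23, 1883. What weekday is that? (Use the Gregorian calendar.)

Friday

Doomsday rule: the anchor day for the 1800s is Friday. For year 83: 83÷12 = 6 r 11, and 11÷4 = 2, so 6+11+2 = 19.
Friday + 19 ≡ Wednesday — that's 1883's doomsday.
In March the doomsday date is Mar 14.
Mar 23 is 9 days after Mar 14; 9 mod 7 = 2, so Wednesday + 2 = Friday.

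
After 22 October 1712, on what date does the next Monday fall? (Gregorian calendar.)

October 24, 1712

Oct 22, 1712 is a Saturday.
From Saturday to the next Monday is 2 days.
Oct 22, 1712 + 2 = Oct 24, 1712.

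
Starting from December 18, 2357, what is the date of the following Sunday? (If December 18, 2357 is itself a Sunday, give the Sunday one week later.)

Dec 18, 2357 is a Wednesday.
From Wednesday to the next Sunday is 4 days.
Dec 18, 2357 + 4 = Dec 22, 2357.

December 22, 2357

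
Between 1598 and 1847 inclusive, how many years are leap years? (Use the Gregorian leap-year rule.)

60

Multiples of 4 in [1598,1847]: 62.
Of those, multiples of 100: 3 (not leap unless ÷400).
Multiples of 400: 1.
Leap years = 62 − 3 + 1 = 60.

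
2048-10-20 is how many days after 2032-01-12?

6126

Jan 12, 2032 → Jan 12, 2033: 366 days (Feb 29, 2032 is in that span).
Jan 12, 2033 → Jan 12, 2034: 365 days.
Jan 12, 2034 → Jan 12, 2035: 365 days.
Jan 12, 2035 → Jan 12, 2036: 365 days.
Jan 12, 2036 → Jan 12, 2037: 366 days (Feb 29, 2036 is in that span).
Jan 12, 2037 → Jan 12, 2038: 365 days.
Jan 12, 2038 → Jan 12, 2039: 365 days.
Jan 12, 2039 → Jan 12, 2040: 365 days.
Jan 12, 2040 → Jan 12, 2041: 366 days (Feb 29, 2040 is in that span).
Jan 12, 2041 → Jan 12, 2042: 365 days.
Jan 12, 2042 → Jan 12, 2043: 365 days.
Jan 12, 2043 → Jan 12, 2044: 365 days.
Jan 12, 2044 → Jan 12, 2045: 366 days (Feb 29, 2044 is in that span).
Jan 12, 2045 → Jan 12, 2046: 365 days.
Jan 12, 2046 → Jan 12, 2047: 365 days.
Jan 12, 2047 → Jan 12, 2048: 365 days.
Jan 12, 2048 → Feb 12, 2048: 31 days (January has 31).
Feb 12, 2048 → Mar 12, 2048: 29 days (February has 29).
Mar 12, 2048 → Apr 12, 2048: 31 days (March has 31).
Apr 12, 2048 → May 12, 2048: 30 days (April has 30).
May 12, 2048 → Jun 12, 2048: 31 days (May has 31).
Jun 12, 2048 → Jul 12, 2048: 30 days (June has 30).
Jul 12, 2048 → Aug 12, 2048: 31 days (July has 31).
Aug 12, 2048 → Sep 12, 2048: 31 days (August has 31).
Sep 12, 2048 → Oct 12, 2048: 30 days (September has 30).
Oct 12, 2048 → Oct 20, 2048: 8 days.
Total: 6126 days.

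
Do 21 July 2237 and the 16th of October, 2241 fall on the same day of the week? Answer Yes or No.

No

From Jul 21, 2237 to Oct 16, 2241 is 1548 days.
1548 mod 7 = 1, so they are different weekdays.
(Jul 21, 2237 is a Friday; Oct 16, 2241 is a Saturday.)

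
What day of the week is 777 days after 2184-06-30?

Jun 30, 2184 is a Wednesday.
777 mod 7 = 0, so 777 days after a Wednesday is Wednesday + 0 = Wednesday.

Wednesday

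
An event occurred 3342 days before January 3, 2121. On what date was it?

−366 (one year; includes Feb 29, 2120) → Jan 3, 2120 (2976 left).
−365 (one year) → Jan 3, 2119 (2611 left).
−365 (one year) → Jan 3, 2118 (2246 left).
−365 (one year) → Jan 3, 2117 (1881 left).
−366 (one year; includes Feb 29, 2116) → Jan 3, 2116 (1515 left).
−365 (one year) → Jan 3, 2115 (1150 left).
−365 (one year) → Jan 3, 2114 (785 left).
−365 (one year) → Jan 3, 2113 (420 left).
−366 (one year; includes Feb 29, 2112) → Jan 3, 2112 (54 left).
−3 → Dec 31, 2111 (end of Dec, 31 days; 51 left).
−31 → Nov 30, 2111 (end of Nov, 30 days; 20 left).
−20 → Nov 10, 2111.

November 10, 2111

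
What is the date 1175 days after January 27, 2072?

+366 (one year; includes Feb 29, 2072) → Jan 27, 2073 (809 left).
+365 (one year) → Jan 27, 2074 (444 left).
+365 (one year) → Jan 27, 2075 (79 left).
Jan has 31 days: +5 → Feb 1, 2075 (74 left).
Feb has 28 days: +28 → Mar 1, 2075 (46 left).
Mar has 31 days: +31 → Apr 1, 2075 (15 left).
+15 → Apr 16, 2075.

April 16, 2075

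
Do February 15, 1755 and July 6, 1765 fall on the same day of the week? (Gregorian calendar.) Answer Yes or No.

From Feb 15, 1755 to Jul 6, 1765 is 3794 days.
3794 mod 7 = 0, so they are the same weekday.
(Feb 15, 1755 is a Saturday; Jul 6, 1765 is a Saturday.)

Yes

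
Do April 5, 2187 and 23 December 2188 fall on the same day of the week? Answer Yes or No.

No

From Apr 5, 2187 to Dec 23, 2188 is 628 days.
628 mod 7 = 5, so they are different weekdays.
(Apr 5, 2187 is a Thursday; Dec 23, 2188 is a Tuesday.)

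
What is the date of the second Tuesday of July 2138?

July 8, 2138

July 1, 2138 is a Tuesday.
The first Tuesday is therefore July 1 (same day).
The second Tuesday is 1 + 1×7 = July 8.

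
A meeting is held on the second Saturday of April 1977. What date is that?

April 1, 1977 is a Friday.
The first Saturday is therefore April 2 (1 days later).
The second Saturday is 2 + 1×7 = April 9.

April 9, 1977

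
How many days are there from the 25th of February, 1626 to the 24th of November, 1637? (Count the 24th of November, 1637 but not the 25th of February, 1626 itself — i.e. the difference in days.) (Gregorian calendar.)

4290

Feb 25, 1626 → Feb 25, 1627: 365 days.
Feb 25, 1627 → Feb 25, 1628: 365 days.
Feb 25, 1628 → Feb 25, 1629: 366 days (Feb 29, 1628 is in that span).
Feb 25, 1629 → Feb 25, 1630: 365 days.
Feb 25, 1630 → Feb 25, 1631: 365 days.
Feb 25, 1631 → Feb 25, 1632: 365 days.
Feb 25, 1632 → Feb 25, 1633: 366 days (Feb 29, 1632 is in that span).
Feb 25, 1633 → Feb 25, 1634: 365 days.
Feb 25, 1634 → Feb 25, 1635: 365 days.
Feb 25, 1635 → Feb 25, 1636: 365 days.
Feb 25, 1636 → Feb 25, 1637: 366 days (Feb 29, 1636 is in that span).
Feb 25, 1637 → Mar 25, 1637: 28 days (February has 28).
Mar 25, 1637 → Apr 25, 1637: 31 days (March has 31).
Apr 25, 1637 → May 25, 1637: 30 days (April has 30).
May 25, 1637 → Jun 25, 1637: 31 days (May has 31).
Jun 25, 1637 → Jul 25, 1637: 30 days (June has 30).
Jul 25, 1637 → Aug 25, 1637: 31 days (July has 31).
Aug 25, 1637 → Sep 25, 1637: 31 days (August has 31).
Sep 25, 1637 → Oct 25, 1637: 30 days (September has 30).
Oct 25, 1637 → Nov 24, 1637: 30 days.
Total: 4290 days.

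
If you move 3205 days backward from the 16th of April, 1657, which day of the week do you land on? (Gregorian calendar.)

Tuesday

Apr 16, 1657 is a Monday.
3205 mod 7 = 6, so 3205 days before a Monday is Monday − 6 = Tuesday.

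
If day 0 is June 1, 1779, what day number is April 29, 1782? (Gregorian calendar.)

1063

Jun 1, 1779 → Jun 1, 1780: 366 days (Feb 29, 1780 is in that span).
Jun 1, 1780 → Jun 1, 1781: 365 days.
Jun 1, 1781 → Jul 1, 1781: 30 days (June has 30).
Jul 1, 1781 → Aug 1, 1781: 31 days (July has 31).
Aug 1, 1781 → Sep 1, 1781: 31 days (August has 31).
Sep 1, 1781 → Oct 1, 1781: 30 days (September has 30).
Oct 1, 1781 → Nov 1, 1781: 31 days (October has 31).
Nov 1, 1781 → Dec 1, 1781: 30 days (November has 30).
Dec 1, 1781 → Jan 1, 1782: 31 days (December has 31).
Jan 1, 1782 → Feb 1, 1782: 31 days (January has 31).
Feb 1, 1782 → Mar 1, 1782: 28 days (February has 28).
Mar 1, 1782 → Apr 1, 1782: 31 days (March has 31).
Apr 1, 1782 → Apr 29, 1782: 28 days.
Total: 1063 days.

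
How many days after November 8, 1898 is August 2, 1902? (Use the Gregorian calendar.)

1362

Nov 8, 1898 → Nov 8, 1899: 365 days.
Nov 8, 1899 → Nov 8, 1900: 365 days.
Nov 8, 1900 → Nov 8, 1901: 365 days.
Nov 8, 1901 → Dec 8, 1901: 30 days (November has 30).
Dec 8, 1901 → Jan 8, 1902: 31 days (December has 31).
Jan 8, 1902 → Feb 8, 1902: 31 days (January has 31).
Feb 8, 1902 → Mar 8, 1902: 28 days (February has 28).
Mar 8, 1902 → Apr 8, 1902: 31 days (March has 31).
Apr 8, 1902 → May 8, 1902: 30 days (April has 30).
May 8, 1902 → Jun 8, 1902: 31 days (May has 31).
Jun 8, 1902 → Jul 8, 1902: 30 days (June has 30).
Jul 8, 1902 → Aug 2, 1902: 25 days.
Total: 1362 days.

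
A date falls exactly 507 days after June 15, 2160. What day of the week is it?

Wednesday

Jun 15, 2160 is a Sunday.
507 mod 7 = 3, so 507 days after a Sunday is Sunday + 3 = Wednesday.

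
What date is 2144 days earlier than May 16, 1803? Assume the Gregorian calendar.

July 1, 1797

−365 (one year) → May 16, 1802 (1779 left).
−365 (one year) → May 16, 1801 (1414 left).
−365 (one year) → May 16, 1800 (1049 left).
−365 (one year) → May 16, 1799 (684 left).
−365 (one year) → May 16, 1798 (319 left).
−16 → Apr 30, 1798 (end of Apr, 30 days; 303 left).
−30 → Mar 31, 1798 (end of Mar, 31 days; 273 left).
−31 → Feb 28, 1798 (end of Feb, 28 days; 242 left).
−28 → Jan 31, 1798 (end of Jan, 31 days; 214 left).
−31 → Dec 31, 1797 (end of Dec, 31 days; 183 left).
−31 → Nov 30, 1797 (end of Nov, 30 days; 152 left).
−30 → Oct 31, 1797 (end of Oct, 31 days; 122 left).
−31 → Sep 30, 1797 (end of Sep, 30 days; 91 left).
−30 → Aug 31, 1797 (end of Aug, 31 days; 61 left).
−31 → Jul 31, 1797 (end of Jul, 31 days; 30 left).
−30 → Jul 1, 1797.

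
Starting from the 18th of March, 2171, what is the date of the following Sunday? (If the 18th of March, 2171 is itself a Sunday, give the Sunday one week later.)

Mar 18, 2171 is a Monday.
From Monday to the next Sunday is 6 days.
Mar 18, 2171 + 6 = Mar 24, 2171.

March 24, 2171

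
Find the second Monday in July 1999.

July 1, 1999 is a Thursday.
The first Monday is therefore July 5 (4 days later).
The second Monday is 5 + 1×7 = July 12.

July 12, 1999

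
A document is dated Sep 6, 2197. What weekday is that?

Wednesday

Doomsday rule: the anchor day for the 2100s is Sunday. For year 97: 97÷12 = 8 r 1, and 1÷4 = 0, so 8+1+0 = 9.
Sunday + 9 ≡ Tuesday — that's 2197's doomsday.
In September the doomsday date is Sep 5.
Sep 6 is 1 day after Sep 5; 1 mod 7 = 1, so Tuesday + 1 = Wednesday.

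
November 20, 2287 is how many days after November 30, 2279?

2912

Nov 30, 2279 → Nov 30, 2280: 366 days (Feb 29, 2280 is in that span).
Nov 30, 2280 → Nov 30, 2281: 365 days.
Nov 30, 2281 → Nov 30, 2282: 365 days.
Nov 30, 2282 → Nov 30, 2283: 365 days.
Nov 30, 2283 → Nov 30, 2284: 366 days (Feb 29, 2284 is in that span).
Nov 30, 2284 → Nov 30, 2285: 365 days.
Nov 30, 2285 → Nov 30, 2286: 365 days.
Nov 30, 2286 → Dec 30, 2286: 30 days (November has 30).
Dec 30, 2286 → Jan 30, 2287: 31 days (December has 31).
Jan 30, 2287 → Feb 28, 2287: 29 days (January has 31).
Feb 28, 2287 → Mar 28, 2287: 28 days (February has 28).
Mar 28, 2287 → Apr 28, 2287: 31 days (March has 31).
Apr 28, 2287 → May 28, 2287: 30 days (April has 30).
May 28, 2287 → Jun 28, 2287: 31 days (May has 31).
Jun 28, 2287 → Jul 28, 2287: 30 days (June has 30).
Jul 28, 2287 → Aug 28, 2287: 31 days (July has 31).
Aug 28, 2287 → Sep 28, 2287: 31 days (August has 31).
Sep 28, 2287 → Oct 28, 2287: 30 days (September has 30).
Oct 28, 2287 → Nov 20, 2287: 23 days.
Total: 2912 days.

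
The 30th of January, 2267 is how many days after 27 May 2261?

2074

May 27, 2261 → May 27, 2262: 365 days.
May 27, 2262 → May 27, 2263: 365 days.
May 27, 2263 → May 27, 2264: 366 days (Feb 29, 2264 is in that span).
May 27, 2264 → May 27, 2265: 365 days.
May 27, 2265 → May 27, 2266: 365 days.
May 27, 2266 → Jun 27, 2266: 31 days (May has 31).
Jun 27, 2266 → Jul 27, 2266: 30 days (June has 30).
Jul 27, 2266 → Aug 27, 2266: 31 days (July has 31).
Aug 27, 2266 → Sep 27, 2266: 31 days (August has 31).
Sep 27, 2266 → Oct 27, 2266: 30 days (September has 30).
Oct 27, 2266 → Nov 27, 2266: 31 days (October has 31).
Nov 27, 2266 → Dec 27, 2266: 30 days (November has 30).
Dec 27, 2266 → Jan 27, 2267: 31 days (December has 31).
Jan 27, 2267 → Jan 30, 2267: 3 days.
Total: 2074 days.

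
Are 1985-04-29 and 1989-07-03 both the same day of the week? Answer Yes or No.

Yes

From Apr 29, 1985 to Jul 3, 1989 is 1526 days.
1526 mod 7 = 0, so they are the same weekday.
(Apr 29, 1985 is a Monday; Jul 3, 1989 is a Monday.)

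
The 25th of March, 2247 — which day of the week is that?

Thursday

Doomsday rule: the anchor day for the 2200s is Friday. For year 47: 47÷12 = 3 r 11, and 11÷4 = 2, so 3+11+2 = 16.
Friday + 16 ≡ Sunday — that's 2247's doomsday.
In March the doomsday date is Mar 14.
Mar 25 is 11 days after Mar 14; 11 mod 7 = 4, so Sunday + 4 = Thursday.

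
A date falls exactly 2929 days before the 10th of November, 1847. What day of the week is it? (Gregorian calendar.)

Nov 10, 1847 is a Wednesday.
2929 mod 7 = 3, so 2929 days before a Wednesday is Wednesday − 3 = Sunday.

Sunday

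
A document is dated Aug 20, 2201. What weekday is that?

Doomsday rule: the anchor day for the 2200s is Friday. For year 01: 1÷12 = 0 r 1, and 1÷4 = 0, so 0+1+0 = 1.
Friday + 1 ≡ Saturday — that's 2201's doomsday.
In August the doomsday date is Aug 8.
Aug 20 is 12 days after Aug 8; 12 mod 7 = 5, so Saturday + 5 = Thursday.

Thursday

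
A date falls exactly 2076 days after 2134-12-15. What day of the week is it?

Dec 15, 2134 is a Wednesday.
2076 mod 7 = 4, so 2076 days after a Wednesday is Wednesday + 4 = Sunday.

Sunday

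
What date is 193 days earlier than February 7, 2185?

−7 → Jan 31, 2185 (end of Jan, 31 days; 186 left).
−31 → Dec 31, 2184 (end of Dec, 31 days; 155 left).
−31 → Nov 30, 2184 (end of Nov, 30 days; 124 left).
−30 → Oct 31, 2184 (end of Oct, 31 days; 94 left).
−31 → Sep 30, 2184 (end of Sep, 30 days; 63 left).
−30 → Aug 31, 2184 (end of Aug, 31 days; 33 left).
−31 → Jul 31, 2184 (end of Jul, 31 days; 2 left).
−2 → Jul 29, 2184.

July 29, 2184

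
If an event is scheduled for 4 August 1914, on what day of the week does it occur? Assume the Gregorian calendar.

Doomsday rule: the anchor day for the 1900s is Wednesday. For year 14: 14÷12 = 1 r 2, and 2÷4 = 0, so 1+2+0 = 3.
Wednesday + 3 ≡ Saturday — that's 1914's doomsday.
In August the doomsday date is Aug 8.
Aug 4 is 4 days before Aug 8; 4 mod 7 = 4, so Saturday − 4 = Tuesday.

Tuesday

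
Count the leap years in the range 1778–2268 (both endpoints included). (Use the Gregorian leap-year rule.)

Multiples of 4 in [1778,2268]: 123.
Of those, multiples of 100: 5 (not leap unless ÷400).
Multiples of 400: 1.
Leap years = 123 − 5 + 1 = 119.

119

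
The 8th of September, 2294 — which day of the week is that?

Saturday

Doomsday rule: the anchor day for the 2200s is Friday. For year 94: 94÷12 = 7 r 10, and 10÷4 = 2, so 7+10+2 = 19.
Friday + 19 ≡ Wednesday — that's 2294's doomsday.
In September the doomsday date is Sep 5.
Sep 8 is 3 days after Sep 5; 3 mod 7 = 3, so Wednesday + 3 = Saturday.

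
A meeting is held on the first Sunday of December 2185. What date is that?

December 1, 2185 is a Thursday.
The first Sunday is therefore December 4 (3 days later).

December 4, 2185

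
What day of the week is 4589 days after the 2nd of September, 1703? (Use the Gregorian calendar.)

Thursday

First find the weekday of Sep 2, 1703. Doomsday rule: the anchor day for the 1700s is Sunday. For year 03: 3÷12 = 0 r 3, and 3÷4 = 0, so 0+3+0 = 3.
Sunday + 3 ≡ Wednesday — that's 1703's doomsday.
In September the doomsday date is Sep 5.
Sep 2 is 3 days before Sep 5; 3 mod 7 = 3, so Wednesday − 3 = Sunday.
4589 mod 7 = 4, so 4589 days after a Sunday is Sunday + 4 = Thursday.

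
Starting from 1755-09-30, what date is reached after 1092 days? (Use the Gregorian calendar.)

September 26, 1758

+366 (one year; includes Feb 29, 1756) → Sep 30, 1756 (726 left).
+365 (one year) → Sep 30, 1757 (361 left).
Sep has 30 days: +1 → Oct 1, 1757 (360 left).
Oct has 31 days: +31 → Nov 1, 1757 (329 left).
Nov has 30 days: +30 → Dec 1, 1757 (299 left).
Dec has 31 days: +31 → Jan 1, 1758 (268 left).
Jan has 31 days: +31 → Feb 1, 1758 (237 left).
Feb has 28 days: +28 → Mar 1, 1758 (209 left).
Mar has 31 days: +31 → Apr 1, 1758 (178 left).
Apr has 30 days: +30 → May 1, 1758 (148 left).
May has 31 days: +31 → Jun 1, 1758 (117 left).
Jun has 30 days: +30 → Jul 1, 1758 (87 left).
Jul has 31 days: +31 → Aug 1, 1758 (56 left).
Aug has 31 days: +31 → Sep 1, 1758 (25 left).
+25 → Sep 26, 1758.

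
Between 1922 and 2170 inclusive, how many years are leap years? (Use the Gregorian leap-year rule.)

Multiples of 4 in [1922,2170]: 62.
Of those, multiples of 100: 2 (not leap unless ÷400).
Multiples of 400: 1.
Leap years = 62 − 2 + 1 = 61.

61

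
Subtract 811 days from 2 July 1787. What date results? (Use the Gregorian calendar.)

April 12, 1785

−365 (one year) → Jul 2, 1786 (446 left).
−365 (one year) → Jul 2, 1785 (81 left).
−2 → Jun 30, 1785 (end of Jun, 30 days; 79 left).
−30 → May 31, 1785 (end of May, 31 days; 49 left).
−31 → Apr 30, 1785 (end of Apr, 30 days; 18 left).
−18 → Apr 12, 1785.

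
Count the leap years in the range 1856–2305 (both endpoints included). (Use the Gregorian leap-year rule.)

Multiples of 4 in [1856,2305]: 113.
Of those, multiples of 100: 5 (not leap unless ÷400).
Multiples of 400: 1.
Leap years = 113 − 5 + 1 = 109.

109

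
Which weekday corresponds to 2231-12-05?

Doomsday rule: the anchor day for the 2200s is Friday. For year 31: 31÷12 = 2 r 7, and 7÷4 = 1, so 2+7+1 = 10.
Friday + 10 ≡ Monday — that's 2231's doomsday.
In December the doomsday date is Dec 12.
Dec 5 is 7 days before Dec 12; 7 mod 7 = 0, so Monday − 0 = Monday.

Monday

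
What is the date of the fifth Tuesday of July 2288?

July 1, 2288 is a Sunday.
The first Tuesday is therefore July 3 (2 days later).
The fifth Tuesday is 3 + 4×7 = July 31.

July 31, 2288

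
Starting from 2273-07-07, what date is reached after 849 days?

November 3, 2275

+365 (one year) → Jul 7, 2274 (484 left).
+365 (one year) → Jul 7, 2275 (119 left).
Jul has 31 days: +25 → Aug 1, 2275 (94 left).
Aug has 31 days: +31 → Sep 1, 2275 (63 left).
Sep has 30 days: +30 → Oct 1, 2275 (33 left).
Oct has 31 days: +31 → Nov 1, 2275 (2 left).
+2 → Nov 3, 2275.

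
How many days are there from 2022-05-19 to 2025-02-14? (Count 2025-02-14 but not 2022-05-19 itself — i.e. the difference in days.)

May 19, 2022 → May 19, 2023: 365 days.
May 19, 2023 → May 19, 2024: 366 days (Feb 29, 2024 is in that span).
May 19, 2024 → Jun 19, 2024: 31 days (May has 31).
Jun 19, 2024 → Jul 19, 2024: 30 days (June has 30).
Jul 19, 2024 → Aug 19, 2024: 31 days (July has 31).
Aug 19, 2024 → Sep 19, 2024: 31 days (August has 31).
Sep 19, 2024 → Oct 19, 2024: 30 days (September has 30).
Oct 19, 2024 → Nov 19, 2024: 31 days (October has 31).
Nov 19, 2024 → Dec 19, 2024: 30 days (November has 30).
Dec 19, 2024 → Jan 19, 2025: 31 days (December has 31).
Jan 19, 2025 → Feb 14, 2025: 26 days.
Total: 1002 days.

1002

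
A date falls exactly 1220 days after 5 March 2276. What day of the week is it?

Tuesday

Mar 5, 2276 is a Sunday.
1220 mod 7 = 2, so 1220 days after a Sunday is Sunday + 2 = Tuesday.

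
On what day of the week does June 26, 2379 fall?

Doomsday rule: the anchor day for the 2300s is Wednesday. For year 79: 79÷12 = 6 r 7, and 7÷4 = 1, so 6+7+1 = 14.
Wednesday + 14 ≡ Wednesday — that's 2379's doomsday.
In June the doomsday date is Jun 6.
Jun 26 is 20 days after Jun 6; 20 mod 7 = 6, so Wednesday + 6 = Tuesday.

Tuesday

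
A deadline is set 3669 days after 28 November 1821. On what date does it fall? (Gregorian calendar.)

December 15, 1831

+365 (one year) → Nov 28, 1822 (3304 left).
+365 (one year) → Nov 28, 1823 (2939 left).
+366 (one year; includes Feb 29, 1824) → Nov 28, 1824 (2573 left).
+365 (one year) → Nov 28, 1825 (2208 left).
+365 (one year) → Nov 28, 1826 (1843 left).
+365 (one year) → Nov 28, 1827 (1478 left).
+366 (one year; includes Feb 29, 1828) → Nov 28, 1828 (1112 left).
+365 (one year) → Nov 28, 1829 (747 left).
+365 (one year) → Nov 28, 1830 (382 left).
Nov has 30 days: +3 → Dec 1, 1830 (379 left).
Dec has 31 days: +31 → Jan 1, 1831 (348 left).
Jan has 31 days: +31 → Feb 1, 1831 (317 left).
Feb has 28 days: +28 → Mar 1, 1831 (289 left).
Mar has 31 days: +31 → Apr 1, 1831 (258 left).
Apr has 30 days: +30 → May 1, 1831 (228 left).
May has 31 days: +31 → Jun 1, 1831 (197 left).
Jun has 30 days: +30 → Jul 1, 1831 (167 left).
Jul has 31 days: +31 → Aug 1, 1831 (136 left).
Aug has 31 days: +31 → Sep 1, 1831 (105 left).
Sep has 30 days: +30 → Oct 1, 1831 (75 left).
Oct has 31 days: +31 → Nov 1, 1831 (44 left).
Nov has 30 days: +30 → Dec 1, 1831 (14 left).
+14 → Dec 15, 1831.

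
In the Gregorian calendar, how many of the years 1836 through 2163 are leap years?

80

Multiples of 4 in [1836,2163]: 82.
Of those, multiples of 100: 3 (not leap unless ÷400).
Multiples of 400: 1.
Leap years = 82 − 3 + 1 = 80.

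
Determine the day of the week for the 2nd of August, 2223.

Saturday

Doomsday rule: the anchor day for the 2200s is Friday. For year 23: 23÷12 = 1 r 11, and 11÷4 = 2, so 1+11+2 = 14.
Friday + 14 ≡ Friday — that's 2223's doomsday.
In August the doomsday date is Aug 8.
Aug 2 is 6 days before Aug 8; 6 mod 7 = 6, so Friday − 6 = Saturday.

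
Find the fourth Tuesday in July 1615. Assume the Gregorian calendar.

July 28, 1615

July 1, 1615 is a Wednesday.
The first Tuesday is therefore July 7 (6 days later).
The fourth Tuesday is 7 + 3×7 = July 28.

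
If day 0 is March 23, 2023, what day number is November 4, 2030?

Mar 23, 2023 → Mar 23, 2024: 366 days (Feb 29, 2024 is in that span).
Mar 23, 2024 → Mar 23, 2025: 365 days.
Mar 23, 2025 → Mar 23, 2026: 365 days.
Mar 23, 2026 → Mar 23, 2027: 365 days.
Mar 23, 2027 → Mar 23, 2028: 366 days (Feb 29, 2028 is in that span).
Mar 23, 2028 → Mar 23, 2029: 365 days.
Mar 23, 2029 → Mar 23, 2030: 365 days.
Mar 23, 2030 → Apr 23, 2030: 31 days (March has 31).
Apr 23, 2030 → May 23, 2030: 30 days (April has 30).
May 23, 2030 → Jun 23, 2030: 31 days (May has 31).
Jun 23, 2030 → Jul 23, 2030: 30 days (June has 30).
Jul 23, 2030 → Aug 23, 2030: 31 days (July has 31).
Aug 23, 2030 → Sep 23, 2030: 31 days (August has 31).
Sep 23, 2030 → Oct 23, 2030: 30 days (September has 30).
Oct 23, 2030 → Nov 4, 2030: 12 days.
Total: 2783 days.

2783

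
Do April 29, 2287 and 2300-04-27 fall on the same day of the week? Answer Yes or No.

From Apr 29, 2287 to Apr 27, 2300 is 4746 days.
4746 mod 7 = 0, so they are the same weekday.
(Apr 29, 2287 is a Friday; Apr 27, 2300 is a Friday.)

Yes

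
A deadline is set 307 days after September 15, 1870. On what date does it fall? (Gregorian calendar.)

July 19, 1871

Sep has 30 days: +16 → Oct 1, 1870 (291 left).
Oct has 31 days: +31 → Nov 1, 1870 (260 left).
Nov has 30 days: +30 → Dec 1, 1870 (230 left).
Dec has 31 days: +31 → Jan 1, 1871 (199 left).
Jan has 31 days: +31 → Feb 1, 1871 (168 left).
Feb has 28 days: +28 → Mar 1, 1871 (140 left).
Mar has 31 days: +31 → Apr 1, 1871 (109 left).
Apr has 30 days: +30 → May 1, 1871 (79 left).
May has 31 days: +31 → Jun 1, 1871 (48 left).
Jun has 30 days: +30 → Jul 1, 1871 (18 left).
+18 → Jul 19, 1871.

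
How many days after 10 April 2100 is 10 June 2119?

7000

Apr 10, 2100 → Apr 10, 2101: 365 days.
Apr 10, 2101 → Apr 10, 2102: 365 days.
Apr 10, 2102 → Apr 10, 2103: 365 days.
Apr 10, 2103 → Apr 10, 2104: 366 days (Feb 29, 2104 is in that span).
Apr 10, 2104 → Apr 10, 2105: 365 days.
Apr 10, 2105 → Apr 10, 2106: 365 days.
Apr 10, 2106 → Apr 10, 2107: 365 days.
Apr 10, 2107 → Apr 10, 2108: 366 days (Feb 29, 2108 is in that span).
Apr 10, 2108 → Apr 10, 2109: 365 days.
Apr 10, 2109 → Apr 10, 2110: 365 days.
Apr 10, 2110 → Apr 10, 2111: 365 days.
Apr 10, 2111 → Apr 10, 2112: 366 days (Feb 29, 2112 is in that span).
Apr 10, 2112 → Apr 10, 2113: 365 days.
Apr 10, 2113 → Apr 10, 2114: 365 days.
Apr 10, 2114 → Apr 10, 2115: 365 days.
Apr 10, 2115 → Apr 10, 2116: 366 days (Feb 29, 2116 is in that span).
Apr 10, 2116 → Apr 10, 2117: 365 days.
Apr 10, 2117 → Apr 10, 2118: 365 days.
Apr 10, 2118 → Apr 10, 2119: 365 days.
Apr 10, 2119 → May 10, 2119: 30 days (April has 30).
May 10, 2119 → Jun 10, 2119: 31 days.
Total: 7000 days.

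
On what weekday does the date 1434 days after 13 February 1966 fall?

Saturday

First find the weekday of Feb 13, 1966. Doomsday rule: the anchor day for the 1900s is Wednesday. For year 66: 66÷12 = 5 r 6, and 6÷4 = 1, so 5+6+1 = 12.
Wednesday + 12 ≡ Monday — that's 1966's doomsday.
In February the doomsday date is Feb 28 (1966 is not a leap year).
Feb 13 is 15 days before Feb 28; 15 mod 7 = 1, so Monday − 1 = Sunday.
1434 mod 7 = 6, so 1434 days after a Sunday is Sunday + 6 = Saturday.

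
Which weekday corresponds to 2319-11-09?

Sunday

Doomsday rule: the anchor day for the 2300s is Wednesday. For year 19: 19÷12 = 1 r 7, and 7÷4 = 1, so 1+7+1 = 9.
Wednesday + 9 ≡ Friday — that's 2319's doomsday.
In November the doomsday date is Nov 7.
Nov 9 is 2 days after Nov 7; 2 mod 7 = 2, so Friday + 2 = Sunday.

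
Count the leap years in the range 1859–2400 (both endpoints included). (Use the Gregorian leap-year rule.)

132

Multiples of 4 in [1859,2400]: 136.
Of those, multiples of 100: 6 (not leap unless ÷400).
Multiples of 400: 2.
Leap years = 136 − 6 + 2 = 132.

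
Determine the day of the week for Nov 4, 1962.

Doomsday rule: the anchor day for the 1900s is Wednesday. For year 62: 62÷12 = 5 r 2, and 2÷4 = 0, so 5+2+0 = 7.
Wednesday + 7 ≡ Wednesday — that's 1962's doomsday.
In November the doomsday date is Nov 7.
Nov 4 is 3 days before Nov 7; 3 mod 7 = 3, so Wednesday − 3 = Sunday.

Sunday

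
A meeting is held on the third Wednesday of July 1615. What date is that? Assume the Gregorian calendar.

July 1, 1615 is a Wednesday.
The first Wednesday is therefore July 1 (same day).
The third Wednesday is 1 + 2×7 = July 15.

July 15, 1615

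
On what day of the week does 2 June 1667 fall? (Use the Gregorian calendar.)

Doomsday rule: the anchor day for the 1600s is Tuesday. For year 67: 67÷12 = 5 r 7, and 7÷4 = 1, so 5+7+1 = 13.
Tuesday + 13 ≡ Monday — that's 1667's doomsday.
In June the doomsday date is Jun 6.
Jun 2 is 4 days before Jun 6; 4 mod 7 = 4, so Monday − 4 = Thursday.

Thursday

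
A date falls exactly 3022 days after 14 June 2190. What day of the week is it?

First find the weekday of Jun 14, 2190. Doomsday rule: the anchor day for the 2100s is Sunday. For year 90: 90÷12 = 7 r 6, and 6÷4 = 1, so 7+6+1 = 14.
Sunday + 14 ≡ Sunday — that's 2190's doomsday.
In June the doomsday date is Jun 6.
Jun 14 is 8 days after Jun 6; 8 mod 7 = 1, so Sunday + 1 = Monday.
3022 mod 7 = 5, so 3022 days after a Monday is Monday + 5 = Saturday.

Saturday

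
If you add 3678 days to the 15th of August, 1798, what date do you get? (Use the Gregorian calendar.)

+365 (one year) → Aug 15, 1799 (3313 left).
+365 (one year) → Aug 15, 1800 (2948 left).
+365 (one year) → Aug 15, 1801 (2583 left).
+365 (one year) → Aug 15, 1802 (2218 left).
+365 (one year) → Aug 15, 1803 (1853 left).
+366 (one year; includes Feb 29, 1804) → Aug 15, 1804 (1487 left).
+365 (one year) → Aug 15, 1805 (1122 left).
+365 (one year) → Aug 15, 1806 (757 left).
+365 (one year) → Aug 15, 1807 (392 left).
Aug has 31 days: +17 → Sep 1, 1807 (375 left).
Sep has 30 days: +30 → Oct 1, 1807 (345 left).
Oct has 31 days: +31 → Nov 1, 1807 (314 left).
Nov has 30 days: +30 → Dec 1, 1807 (284 left).
Dec has 31 days: +31 → Jan 1, 1808 (253 left).
Jan has 31 days: +31 → Feb 1, 1808 (222 left).
Feb has 29 days: +29 → Mar 1, 1808 (193 left).
Mar has 31 days: +31 → Apr 1, 1808 (162 left).
Apr has 30 days: +30 → May 1, 1808 (132 left).
May has 31 days: +31 → Jun 1, 1808 (101 left).
Jun has 30 days: +30 → Jul 1, 1808 (71 left).
Jul has 31 days: +31 → Aug 1, 1808 (40 left).
Aug has 31 days: +31 → Sep 1, 1808 (9 left).
+9 → Sep 10, 1808.

September 10, 1808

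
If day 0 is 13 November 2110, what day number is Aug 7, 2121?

Nov 13, 2110 → Nov 13, 2111: 365 days.
Nov 13, 2111 → Nov 13, 2112: 366 days (Feb 29, 2112 is in that span).
Nov 13, 2112 → Nov 13, 2113: 365 days.
Nov 13, 2113 → Nov 13, 2114: 365 days.
Nov 13, 2114 → Nov 13, 2115: 365 days.
Nov 13, 2115 → Nov 13, 2116: 366 days (Feb 29, 2116 is in that span).
Nov 13, 2116 → Nov 13, 2117: 365 days.
Nov 13, 2117 → Nov 13, 2118: 365 days.
Nov 13, 2118 → Nov 13, 2119: 365 days.
Nov 13, 2119 → Nov 13, 2120: 366 days (Feb 29, 2120 is in that span).
Nov 13, 2120 → Dec 13, 2120: 30 days (November has 30).
Dec 13, 2120 → Jan 13, 2121: 31 days (December has 31).
Jan 13, 2121 → Feb 13, 2121: 31 days (January has 31).
Feb 13, 2121 → Mar 13, 2121: 28 days (February has 28).
Mar 13, 2121 → Apr 13, 2121: 31 days (March has 31).
Apr 13, 2121 → May 13, 2121: 30 days (April has 30).
May 13, 2121 → Jun 13, 2121: 31 days (May has 31).
Jun 13, 2121 → Jul 13, 2121: 30 days (June has 30).
Jul 13, 2121 → Aug 7, 2121: 25 days.
Total: 3920 days.

3920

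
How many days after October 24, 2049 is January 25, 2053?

Oct 24, 2049 → Oct 24, 2050: 365 days.
Oct 24, 2050 → Oct 24, 2051: 365 days.
Oct 24, 2051 → Oct 24, 2052: 366 days (Feb 29, 2052 is in that span).
Oct 24, 2052 → Nov 24, 2052: 31 days (October has 31).
Nov 24, 2052 → Dec 24, 2052: 30 days (November has 30).
Dec 24, 2052 → Jan 24, 2053: 31 days (December has 31).
Jan 24, 2053 → Jan 25, 2053: 1 days.
Total: 1189 days.

1189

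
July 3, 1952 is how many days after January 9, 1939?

4924

Jan 9, 1939 → Jan 9, 1940: 365 days.
Jan 9, 1940 → Jan 9, 1941: 366 days (Feb 29, 1940 is in that span).
Jan 9, 1941 → Jan 9, 1942: 365 days.
Jan 9, 1942 → Jan 9, 1943: 365 days.
Jan 9, 1943 → Jan 9, 1944: 365 days.
Jan 9, 1944 → Jan 9, 1945: 366 days (Feb 29, 1944 is in that span).
Jan 9, 1945 → Jan 9, 1946: 365 days.
Jan 9, 1946 → Jan 9, 1947: 365 days.
Jan 9, 1947 → Jan 9, 1948: 365 days.
Jan 9, 1948 → Jan 9, 1949: 366 days (Feb 29, 1948 is in that span).
Jan 9, 1949 → Jan 9, 1950: 365 days.
Jan 9, 1950 → Jan 9, 1951: 365 days.
Jan 9, 1951 → Jan 9, 1952: 365 days.
Jan 9, 1952 → Feb 9, 1952: 31 days (January has 31).
Feb 9, 1952 → Mar 9, 1952: 29 days (February has 29).
Mar 9, 1952 → Apr 9, 1952: 31 days (March has 31).
Apr 9, 1952 → May 9, 1952: 30 days (April has 30).
May 9, 1952 → Jun 9, 1952: 31 days (May has 31).
Jun 9, 1952 → Jul 3, 1952: 24 days.
Total: 4924 days.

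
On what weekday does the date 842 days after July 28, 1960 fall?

Saturday

Jul 28, 1960 is a Thursday.
842 mod 7 = 2, so 842 days after a Thursday is Thursday + 2 = Saturday.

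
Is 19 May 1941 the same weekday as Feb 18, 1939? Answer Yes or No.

From Feb 18, 1939 to May 19, 1941 is 821 days.
821 mod 7 = 2, so they are different weekdays.
(Feb 18, 1939 is a Saturday; May 19, 1941 is a Monday.)

No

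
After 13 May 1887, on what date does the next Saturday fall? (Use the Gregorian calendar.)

May 14, 1887

May 13, 1887 is a Friday.
From Friday to the next Saturday is 1 day.
May 13, 1887 + 1 = May 14, 1887.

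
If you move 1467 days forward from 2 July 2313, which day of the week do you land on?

Sunday

First find the weekday of Jul 2, 2313. Doomsday rule: the anchor day for the 2300s is Wednesday. For year 13: 13÷12 = 1 r 1, and 1÷4 = 0, so 1+1+0 = 2.
Wednesday + 2 ≡ Friday — that's 2313's doomsday.
In July the doomsday date is Jul 11.
Jul 2 is 9 days before Jul 11; 9 mod 7 = 2, so Friday − 2 = Wednesday.
1467 mod 7 = 4, so 1467 days after a Wednesday is Wednesday + 4 = Sunday.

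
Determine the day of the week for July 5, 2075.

Doomsday rule: the anchor day for the 2000s is Tuesday. For year 75: 75÷12 = 6 r 3, and 3÷4 = 0, so 6+3+0 = 9.
Tuesday + 9 ≡ Thursday — that's 2075's doomsday.
In July the doomsday date is Jul 11.
Jul 5 is 6 days before Jul 11; 6 mod 7 = 6, so Thursday − 6 = Friday.

Friday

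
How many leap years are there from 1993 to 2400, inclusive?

Multiples of 4 in [1993,2400]: 102.
Of those, multiples of 100: 5 (not leap unless ÷400).
Multiples of 400: 2.
Leap years = 102 − 5 + 2 = 99.

99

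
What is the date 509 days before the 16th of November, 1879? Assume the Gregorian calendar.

−365 (one year) → Nov 16, 1878 (144 left).
−16 → Oct 31, 1878 (end of Oct, 31 days; 128 left).
−31 → Sep 30, 1878 (end of Sep, 30 days; 97 left).
−30 → Aug 31, 1878 (end of Aug, 31 days; 67 left).
−31 → Jul 31, 1878 (end of Jul, 31 days; 36 left).
−31 → Jun 30, 1878 (end of Jun, 30 days; 5 left).
−5 → Jun 25, 1878.

June 25, 1878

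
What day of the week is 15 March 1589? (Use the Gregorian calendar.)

Doomsday rule: the anchor day for the 1500s is Wednesday. For year 89: 89÷12 = 7 r 5, and 5÷4 = 1, so 7+5+1 = 13.
Wednesday + 13 ≡ Tuesday — that's 1589's doomsday.
In March the doomsday date is Mar 14.
Mar 15 is 1 day after Mar 14; 1 mod 7 = 1, so Tuesday + 1 = Wednesday.

Wednesday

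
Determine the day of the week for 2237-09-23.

Doomsday rule: the anchor day for the 2200s is Friday. For year 37: 37÷12 = 3 r 1, and 1÷4 = 0, so 3+1+0 = 4.
Friday + 4 ≡ Tuesday — that's 2237's doomsday.
In September the doomsday date is Sep 5.
Sep 23 is 18 days after Sep 5; 18 mod 7 = 4, so Tuesday + 4 = Saturday.

Saturday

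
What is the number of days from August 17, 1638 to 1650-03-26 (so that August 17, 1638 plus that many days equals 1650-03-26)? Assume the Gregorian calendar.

4239

Aug 17, 1638 → Aug 17, 1639: 365 days.
Aug 17, 1639 → Aug 17, 1640: 366 days (Feb 29, 1640 is in that span).
Aug 17, 1640 → Aug 17, 1641: 365 days.
Aug 17, 1641 → Aug 17, 1642: 365 days.
Aug 17, 1642 → Aug 17, 1643: 365 days.
Aug 17, 1643 → Aug 17, 1644: 366 days (Feb 29, 1644 is in that span).
Aug 17, 1644 → Aug 17, 1645: 365 days.
Aug 17, 1645 → Aug 17, 1646: 365 days.
Aug 17, 1646 → Aug 17, 1647: 365 days.
Aug 17, 1647 → Aug 17, 1648: 366 days (Feb 29, 1648 is in that span).
Aug 17, 1648 → Aug 17, 1649: 365 days.
Aug 17, 1649 → Sep 17, 1649: 31 days (August has 31).
Sep 17, 1649 → Oct 17, 1649: 30 days (September has 30).
Oct 17, 1649 → Nov 17, 1649: 31 days (October has 31).
Nov 17, 1649 → Dec 17, 1649: 30 days (November has 30).
Dec 17, 1649 → Jan 17, 1650: 31 days (December has 31).
Jan 17, 1650 → Feb 17, 1650: 31 days (January has 31).
Feb 17, 1650 → Mar 17, 1650: 28 days (February has 28).
Mar 17, 1650 → Mar 26, 1650: 9 days.
Total: 4239 days.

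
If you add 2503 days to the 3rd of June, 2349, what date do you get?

April 10, 2356

+365 (one year) → Jun 3, 2350 (2138 left).
+365 (one year) → Jun 3, 2351 (1773 left).
+366 (one year; includes Feb 29, 2352) → Jun 3, 2352 (1407 left).
+365 (one year) → Jun 3, 2353 (1042 left).
+365 (one year) → Jun 3, 2354 (677 left).
+365 (one year) → Jun 3, 2355 (312 left).
Jun has 30 days: +28 → Jul 1, 2355 (284 left).
Jul has 31 days: +31 → Aug 1, 2355 (253 left).
Aug has 31 days: +31 → Sep 1, 2355 (222 left).
Sep has 30 days: +30 → Oct 1, 2355 (192 left).
Oct has 31 days: +31 → Nov 1, 2355 (161 left).
Nov has 30 days: +30 → Dec 1, 2355 (131 left).
Dec has 31 days: +31 → Jan 1, 2356 (100 left).
Jan has 31 days: +31 → Feb 1, 2356 (69 left).
Feb has 29 days: +29 → Mar 1, 2356 (40 left).
Mar has 31 days: +31 → Apr 1, 2356 (9 left).
+9 → Apr 10, 2356.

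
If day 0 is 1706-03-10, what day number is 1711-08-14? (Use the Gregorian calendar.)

1983

Mar 10, 1706 → Mar 10, 1707: 365 days.
Mar 10, 1707 → Mar 10, 1708: 366 days (Feb 29, 1708 is in that span).
Mar 10, 1708 → Mar 10, 1709: 365 days.
Mar 10, 1709 → Mar 10, 1710: 365 days.
Mar 10, 1710 → Mar 10, 1711: 365 days.
Mar 10, 1711 → Apr 10, 1711: 31 days (March has 31).
Apr 10, 1711 → May 10, 1711: 30 days (April has 30).
May 10, 1711 → Jun 10, 1711: 31 days (May has 31).
Jun 10, 1711 → Jul 10, 1711: 30 days (June has 30).
Jul 10, 1711 → Aug 10, 1711: 31 days (July has 31).
Aug 10, 1711 → Aug 14, 1711: 4 days.
Total: 1983 days.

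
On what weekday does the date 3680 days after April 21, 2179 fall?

Monday

First find the weekday of Apr 21, 2179. Doomsday rule: the anchor day for the 2100s is Sunday. For year 79: 79÷12 = 6 r 7, and 7÷4 = 1, so 6+7+1 = 14.
Sunday + 14 ≡ Sunday — that's 2179's doomsday.
In April the doomsday date is Apr 4.
Apr 21 is 17 days after Apr 4; 17 mod 7 = 3, so Sunday + 3 = Wednesday.
3680 mod 7 = 5, so 3680 days after a Wednesday is Wednesday + 5 = Monday.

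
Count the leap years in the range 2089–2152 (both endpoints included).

15

Multiples of 4 in [2089,2152]: 16.
Of those, multiples of 100: 1 (not leap unless ÷400).
Multiples of 400: 0.
Leap years = 16 − 1 + 0 = 15.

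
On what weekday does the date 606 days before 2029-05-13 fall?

Wednesday

May 13, 2029 is a Sunday.
606 mod 7 = 4, so 606 days before a Sunday is Sunday − 4 = Wednesday.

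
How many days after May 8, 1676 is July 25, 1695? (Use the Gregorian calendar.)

May 8, 1676 → May 8, 1677: 365 days.
May 8, 1677 → May 8, 1678: 365 days.
May 8, 1678 → May 8, 1679: 365 days.
May 8, 1679 → May 8, 1680: 366 days (Feb 29, 1680 is in that span).
May 8, 1680 → May 8, 1681: 365 days.
May 8, 1681 → May 8, 1682: 365 days.
May 8, 1682 → May 8, 1683: 365 days.
May 8, 1683 → May 8, 1684: 366 days (Feb 29, 1684 is in that span).
May 8, 1684 → May 8, 1685: 365 days.
May 8, 1685 → May 8, 1686: 365 days.
May 8, 1686 → May 8, 1687: 365 days.
May 8, 1687 → May 8, 1688: 366 days (Feb 29, 1688 is in that span).
May 8, 1688 → May 8, 1689: 365 days.
May 8, 1689 → May 8, 1690: 365 days.
May 8, 1690 → May 8, 1691: 365 days.
May 8, 1691 → May 8, 1692: 366 days (Feb 29, 1692 is in that span).
May 8, 1692 → May 8, 1693: 365 days.
May 8, 1693 → May 8, 1694: 365 days.
May 8, 1694 → May 8, 1695: 365 days.
May 8, 1695 → Jun 8, 1695: 31 days (May has 31).
Jun 8, 1695 → Jul 8, 1695: 30 days (June has 30).
Jul 8, 1695 → Jul 25, 1695: 17 days.
Total: 7017 days.

7017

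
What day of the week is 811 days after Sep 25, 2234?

First find the weekday of Sep 25, 2234. Doomsday rule: the anchor day for the 2200s is Friday. For year 34: 34÷12 = 2 r 10, and 10÷4 = 2, so 2+10+2 = 14.
Friday + 14 ≡ Friday — that's 2234's doomsday.
In September the doomsday date is Sep 5.
Sep 25 is 20 days after Sep 5; 20 mod 7 = 6, so Friday + 6 = Thursday.
811 mod 7 = 6, so 811 days after a Thursday is Thursday + 6 = Wednesday.

Wednesday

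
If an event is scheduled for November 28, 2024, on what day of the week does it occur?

Thursday

Doomsday rule: the anchor day for the 2000s is Tuesday. For year 24: 24÷12 = 2 r 0, and 0÷4 = 0, so 2+0+0 = 2.
Tuesday + 2 ≡ Thursday — that's 2024's doomsday.
In November the doomsday date is Nov 7.
Nov 28 is 21 days after Nov 7; 21 mod 7 = 0, so Thursday + 0 = Thursday.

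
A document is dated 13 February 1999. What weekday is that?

January 1, 1999 is a Friday.
Jan 1, 1999 → Feb 1, 1999: 31 days (January has 31).
Feb 1, 1999 → Feb 13, 1999: 12 days.
Total: 43 days.
43 mod 7 = 1, so Friday + 1 = Saturday.

Saturday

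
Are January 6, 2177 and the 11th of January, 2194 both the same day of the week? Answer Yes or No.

From Jan 6, 2177 to Jan 11, 2194 is 6214 days.
6214 mod 7 = 5, so they are different weekdays.
(Jan 6, 2177 is a Monday; Jan 11, 2194 is a Saturday.)

No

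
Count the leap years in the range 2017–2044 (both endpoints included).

Multiples of 4 in [2017,2044]: 7.
Of those, multiples of 100: 0 (not leap unless ÷400).
Multiples of 400: 0.
Leap years = 7 − 0 + 0 = 7.

7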